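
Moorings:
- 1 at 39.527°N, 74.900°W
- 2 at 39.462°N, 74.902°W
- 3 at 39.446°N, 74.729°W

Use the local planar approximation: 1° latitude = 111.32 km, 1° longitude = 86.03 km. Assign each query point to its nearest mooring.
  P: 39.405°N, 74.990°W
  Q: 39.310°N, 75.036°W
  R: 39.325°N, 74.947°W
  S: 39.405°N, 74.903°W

P at 39.405°N, 74.990°W:
  1: 15.633 km
  2: 9.878 km
  3: 22.913 km
  → nearest: 2 (9.878 km)
Q at 39.310°N, 75.036°W:
  1: 26.841 km
  2: 20.474 km
  3: 30.443 km
  → nearest: 2 (20.474 km)
R at 39.325°N, 74.947°W:
  1: 22.847 km
  2: 15.735 km
  3: 23.090 km
  → nearest: 2 (15.735 km)
S at 39.405°N, 74.903°W:
  1: 13.583 km
  2: 6.346 km
  3: 15.650 km
  → nearest: 2 (6.346 km)

P→2; Q→2; R→2; S→2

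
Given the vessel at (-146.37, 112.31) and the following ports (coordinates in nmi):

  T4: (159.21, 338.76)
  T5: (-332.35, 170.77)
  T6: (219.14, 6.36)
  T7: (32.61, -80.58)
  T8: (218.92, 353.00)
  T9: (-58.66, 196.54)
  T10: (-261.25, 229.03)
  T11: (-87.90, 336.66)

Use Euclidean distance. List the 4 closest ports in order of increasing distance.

Distances from (-146.37, 112.31):
T4: √((305.58)² + (226.45)²) = √(93379.1364 + 51279.6025) = 380.34 nmi
T5: √((-185.98)² + (58.46)²) = √(34588.5604 + 3417.5716) = 194.95 nmi
T6: √((365.51)² + (-105.95)²) = √(133597.5601 + 11225.4025) = 380.56 nmi
T7: √((178.98)² + (-192.89)²) = √(32033.8404 + 37206.5521) = 263.14 nmi
T8: √((365.29)² + (240.69)²) = √(133436.7841 + 57931.6761) = 437.46 nmi
T9: √((87.71)² + (84.23)²) = √(7693.0441 + 7094.6929) = 121.60 nmi
T10: √((-114.88)² + (116.72)²) = √(13197.4144 + 13623.5584) = 163.77 nmi
T11: √((58.47)² + (224.35)²) = √(3418.7409 + 50332.9225) = 231.84 nmi
Sorted: T9 (121.60 nmi) < T10 (163.77 nmi) < T5 (194.95 nmi) < T11 (231.84 nmi) < T7 (263.14 nmi) < T4 (380.34 nmi) < …

T9, T10, T5, T11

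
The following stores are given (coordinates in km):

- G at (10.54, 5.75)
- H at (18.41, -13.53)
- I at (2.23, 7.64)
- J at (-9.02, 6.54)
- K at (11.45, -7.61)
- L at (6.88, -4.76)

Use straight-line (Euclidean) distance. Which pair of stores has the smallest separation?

K and L

Pairwise distances:
G–H: √((7.87)² + (-19.28)²) = √(61.9369 + 371.7184) = 20.82 km
G–I: √((-8.31)² + (1.89)²) = √(69.0561 + 3.5721) = 8.52 km
G–J: √((-19.56)² + (0.79)²) = √(382.5936 + 0.6241) = 19.58 km
G–K: √((0.91)² + (-13.36)²) = √(0.8281 + 178.4896) = 13.39 km
G–L: √((-3.66)² + (-10.51)²) = √(13.3956 + 110.4601) = 11.13 km
H–I: √((-16.18)² + (21.17)²) = √(261.7924 + 448.1689) = 26.65 km
H–J: √((-27.43)² + (20.07)²) = √(752.4049 + 402.8049) = 33.99 km
H–K: √((-6.96)² + (5.92)²) = √(48.4416 + 35.0464) = 9.14 km
H–L: √((-11.53)² + (8.77)²) = √(132.9409 + 76.9129) = 14.49 km
I–J: √((-11.25)² + (-1.10)²) = √(126.5625 + 1.2100) = 11.30 km
I–K: √((9.22)² + (-15.25)²) = √(85.0084 + 232.5625) = 17.82 km
I–L: √((4.65)² + (-12.40)²) = √(21.6225 + 153.7600) = 13.24 km
J–K: √((20.47)² + (-14.15)²) = √(419.0209 + 200.2225) = 24.88 km
J–L: √((15.90)² + (-11.30)²) = √(252.8100 + 127.6900) = 19.51 km
K–L: √((-4.57)² + (2.85)²) = √(20.8849 + 8.1225) = 5.39 km
Closest pair: K–L at 5.39 km.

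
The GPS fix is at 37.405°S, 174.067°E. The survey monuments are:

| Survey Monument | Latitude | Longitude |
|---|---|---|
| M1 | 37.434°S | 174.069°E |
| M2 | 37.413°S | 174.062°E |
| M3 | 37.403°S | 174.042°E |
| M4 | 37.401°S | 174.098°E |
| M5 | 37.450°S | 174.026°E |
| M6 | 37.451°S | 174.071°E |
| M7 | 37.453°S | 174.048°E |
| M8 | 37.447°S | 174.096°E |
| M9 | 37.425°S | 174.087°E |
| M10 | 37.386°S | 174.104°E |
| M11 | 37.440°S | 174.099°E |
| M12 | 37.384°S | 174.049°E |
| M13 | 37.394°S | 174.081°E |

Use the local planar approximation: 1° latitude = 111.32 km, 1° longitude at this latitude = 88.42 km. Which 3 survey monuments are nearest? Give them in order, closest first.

Distances from 37.405°S, 174.067°E:
M1: √((-0.029·111.32)² + (0.002·88.42)²) = √(10.42179 + 0.03127) = 3.233 km
M2: √((-0.008·111.32)² + (-0.005·88.42)²) = √(0.79310 + 0.19545) = 0.994 km
M3: √((0.002·111.32)² + (-0.025·88.42)²) = √(0.04957 + 4.88631) = 2.222 km
M4: √((0.004·111.32)² + (0.031·88.42)²) = √(0.19827 + 7.51319) = 2.777 km
M5: √((-0.045·111.32)² + (-0.041·88.42)²) = √(25.09409 + 13.14222) = 6.184 km
M6: √((-0.046·111.32)² + (0.004·88.42)²) = √(26.22177 + 0.12509) = 5.133 km
M7: √((-0.048·111.32)² + (-0.019·88.42)²) = √(28.55150 + 2.82233) = 5.601 km
M8: √((-0.042·111.32)² + (0.029·88.42)²) = √(21.85974 + 6.57502) = 5.332 km
M9: √((-0.020·111.32)² + (0.020·88.42)²) = √(4.95686 + 3.12724) = 2.843 km
M10: √((0.019·111.32)² + (0.037·88.42)²) = √(4.47356 + 10.70297) = 3.896 km
M11: √((-0.035·111.32)² + (0.032·88.42)²) = √(15.18037 + 8.00573) = 4.815 km
M12: √((0.021·111.32)² + (-0.018·88.42)²) = √(5.46493 + 2.53306) = 2.828 km
M13: √((0.011·111.32)² + (0.014·88.42)²) = √(1.49945 + 1.53235) = 1.741 km
Sorted: M2 (0.994 km) < M13 (1.741 km) < M3 (2.222 km) < M4 (2.777 km) < M12 (2.828 km) < …

M2, M13, M3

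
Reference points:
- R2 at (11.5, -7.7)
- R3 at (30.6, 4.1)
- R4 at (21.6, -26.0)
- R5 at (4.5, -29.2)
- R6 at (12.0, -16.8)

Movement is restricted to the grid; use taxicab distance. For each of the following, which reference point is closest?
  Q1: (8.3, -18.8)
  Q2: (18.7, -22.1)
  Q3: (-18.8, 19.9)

Q1 at (8.3, -18.8):
  R2: |3.2| + |11.1| = 3.2 + 11.1 = 14.3
  R3: |22.3| + |22.9| = 22.3 + 22.9 = 45.2
  R4: |13.3| + |-7.2| = 13.3 + 7.2 = 20.5
  R5: |-3.8| + |-10.4| = 3.8 + 10.4 = 14.2
  R6: |3.7| + |2.0| = 3.7 + 2.0 = 5.7
  → nearest: R6 (5.7)
Q2 at (18.7, -22.1):
  R2: |-7.2| + |14.4| = 7.2 + 14.4 = 21.6
  R3: |11.9| + |26.2| = 11.9 + 26.2 = 38.1
  R4: |2.9| + |-3.9| = 2.9 + 3.9 = 6.8
  R5: |-14.2| + |-7.1| = 14.2 + 7.1 = 21.3
  R6: |-6.7| + |5.3| = 6.7 + 5.3 = 12.0
  → nearest: R4 (6.8)
Q3 at (-18.8, 19.9):
  R2: |30.3| + |-27.6| = 30.3 + 27.6 = 57.9
  R3: |49.4| + |-15.8| = 49.4 + 15.8 = 65.2
  R4: |40.4| + |-45.9| = 40.4 + 45.9 = 86.3
  R5: |23.3| + |-49.1| = 23.3 + 49.1 = 72.4
  R6: |30.8| + |-36.7| = 30.8 + 36.7 = 67.5
  → nearest: R2 (57.9)

Q1→R6; Q2→R4; Q3→R2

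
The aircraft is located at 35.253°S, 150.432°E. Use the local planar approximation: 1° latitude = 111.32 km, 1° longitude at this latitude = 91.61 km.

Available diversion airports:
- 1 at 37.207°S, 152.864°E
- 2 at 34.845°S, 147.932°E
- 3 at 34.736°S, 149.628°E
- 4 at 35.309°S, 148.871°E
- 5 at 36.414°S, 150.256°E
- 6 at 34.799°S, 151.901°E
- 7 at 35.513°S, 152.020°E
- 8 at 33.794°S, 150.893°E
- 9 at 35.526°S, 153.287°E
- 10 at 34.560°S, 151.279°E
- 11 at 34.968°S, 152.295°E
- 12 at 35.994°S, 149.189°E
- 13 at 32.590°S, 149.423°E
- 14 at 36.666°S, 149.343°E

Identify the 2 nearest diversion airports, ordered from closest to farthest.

3, 10

Distances from 35.253°S, 150.432°E:
1: 311.372 km
2: 233.485 km
3: 93.473 km
4: 143.139 km
5: 130.244 km
6: 143.752 km
7: 148.328 km
8: 167.817 km
9: 263.306 km
10: 109.417 km
11: 173.593 km
12: 140.609 km
13: 310.522 km
14: 186.265 km
Sorted: 3 (93.473 km) < 10 (109.417 km) < 5 (130.244 km) < 12 (140.609 km) < …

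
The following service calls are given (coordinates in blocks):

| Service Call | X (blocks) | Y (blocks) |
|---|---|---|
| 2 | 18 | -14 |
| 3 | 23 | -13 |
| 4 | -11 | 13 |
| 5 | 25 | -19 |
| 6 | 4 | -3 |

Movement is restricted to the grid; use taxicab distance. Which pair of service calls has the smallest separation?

2 and 3

Pairwise distances:
2–3: |5| + |1| = 5 + 1 = 6 blocks
3–5: |2| + |-6| = 2 + 6 = 8 blocks
2–5: |7| + |-5| = 7 + 5 = 12 blocks
2–6: |-14| + |11| = 14 + 11 = 25 blocks
3–6: |-19| + |10| = 19 + 10 = 29 blocks
4–6: |15| + |-16| = 15 + 16 = 31 blocks
5–6: |-21| + |16| = 21 + 16 = 37 blocks
2–4: |-29| + |27| = 29 + 27 = 56 blocks
3–4: |-34| + |26| = 34 + 26 = 60 blocks
4–5: |36| + |-32| = 36 + 32 = 68 blocks
Closest pair: 2–3 at 6 blocks.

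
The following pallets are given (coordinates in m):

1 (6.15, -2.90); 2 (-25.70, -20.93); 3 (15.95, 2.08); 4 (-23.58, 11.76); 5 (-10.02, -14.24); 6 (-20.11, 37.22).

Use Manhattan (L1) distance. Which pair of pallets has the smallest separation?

Pairwise distances:
1–2: 49.88 m
1–3: 14.78 m
1–4: 44.39 m
1–5: 27.51 m
1–6: 66.38 m
2–3: 64.66 m
2–4: 34.81 m
2–5: 22.37 m
2–6: 63.74 m
3–4: 49.21 m
3–5: 42.29 m
3–6: 71.20 m
4–5: 39.56 m
4–6: 28.93 m
5–6: 61.55 m
Closest pair: 1–3 at 14.78 m.

1 and 3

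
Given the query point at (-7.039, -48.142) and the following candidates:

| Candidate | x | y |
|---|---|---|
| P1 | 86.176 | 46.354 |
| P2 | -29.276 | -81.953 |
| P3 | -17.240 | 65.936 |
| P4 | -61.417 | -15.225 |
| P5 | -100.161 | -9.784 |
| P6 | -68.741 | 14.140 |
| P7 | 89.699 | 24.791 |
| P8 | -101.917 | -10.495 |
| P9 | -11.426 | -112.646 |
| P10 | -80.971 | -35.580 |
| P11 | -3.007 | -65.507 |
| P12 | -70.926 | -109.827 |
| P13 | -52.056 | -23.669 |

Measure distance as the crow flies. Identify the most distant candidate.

P1

Distances from (-7.039, -48.142):
P1: √((93.215)² + (94.496)²) = √(8689.03622 + 8929.49402) = 132.735
P2: √((-22.237)² + (-33.811)²) = √(494.48417 + 1143.18372) = 40.468
P3: √((-10.201)² + (114.078)²) = √(104.06040 + 13013.79008) = 114.533
P4: √((-54.378)² + (32.917)²) = √(2956.96688 + 1083.52889) = 63.565
P5: √((-93.122)² + (38.358)²) = √(8671.70688 + 1471.33616) = 100.713
P6: √((-61.702)² + (62.282)²) = √(3807.13680 + 3879.04752) = 87.671
P7: √((96.738)² + (72.933)²) = √(9358.24064 + 5319.22249) = 121.151
P8: √((-94.878)² + (37.647)²) = √(9001.83488 + 1417.29661) = 102.074
P9: √((-4.387)² + (-64.504)²) = √(19.24577 + 4160.76602) = 64.653
P10: √((-73.932)² + (12.562)²) = √(5465.94062 + 157.80384) = 74.992
P11: √((4.032)² + (-17.365)²) = √(16.25702 + 301.54323) = 17.827
P12: √((-63.887)² + (-61.685)²) = √(4081.54877 + 3805.03922) = 88.806
P13: √((-45.017)² + (24.473)²) = √(2026.53029 + 598.92773) = 51.239
Maximum: P1 at 132.735.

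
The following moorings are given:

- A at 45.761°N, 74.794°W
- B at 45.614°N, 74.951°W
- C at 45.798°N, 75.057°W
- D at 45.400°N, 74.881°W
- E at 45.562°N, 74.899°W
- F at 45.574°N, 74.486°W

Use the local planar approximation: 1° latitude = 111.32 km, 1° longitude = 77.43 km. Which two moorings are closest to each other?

Pairwise distances:
A–B: 20.385 km
A–C: 20.776 km
A–D: 40.747 km
A–E: 23.597 km
A–F: 31.656 km
B–C: 22.066 km
B–D: 24.431 km
B–E: 7.051 km
B–F: 36.279 km
C–D: 46.354 km
C–E: 28.980 km
C–F: 50.760 km
D–E: 18.088 km
D–F: 36.202 km
E–F: 32.006 km
Closest pair: B–E at 7.051 km.

B and E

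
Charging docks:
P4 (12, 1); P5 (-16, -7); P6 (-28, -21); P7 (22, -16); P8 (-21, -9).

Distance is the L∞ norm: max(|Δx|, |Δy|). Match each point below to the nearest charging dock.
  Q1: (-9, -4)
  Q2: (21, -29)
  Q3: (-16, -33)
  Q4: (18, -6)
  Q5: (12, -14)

Q1 at (-9, -4):
  P4: max(|21|, |5|) = 21
  P5: max(|-7|, |-3|) = 7
  P6: max(|-19|, |-17|) = 19
  P7: max(|31|, |-12|) = 31
  P8: max(|-12|, |-5|) = 12
  → nearest: P5 (7)
Q2 at (21, -29):
  P4: max(|-9|, |30|) = 30
  P5: max(|-37|, |22|) = 37
  P6: max(|-49|, |8|) = 49
  P7: max(|1|, |13|) = 13
  P8: max(|-42|, |20|) = 42
  → nearest: P7 (13)
Q3 at (-16, -33):
  P4: max(|28|, |34|) = 34
  P5: max(|0|, |26|) = 26
  P6: max(|-12|, |12|) = 12
  P7: max(|38|, |17|) = 38
  P8: max(|-5|, |24|) = 24
  → nearest: P6 (12)
Q4 at (18, -6):
  P4: max(|-6|, |7|) = 7
  P5: max(|-34|, |-1|) = 34
  P6: max(|-46|, |-15|) = 46
  P7: max(|4|, |-10|) = 10
  P8: max(|-39|, |-3|) = 39
  → nearest: P4 (7)
Q5 at (12, -14):
  P4: max(|0|, |15|) = 15
  P5: max(|-28|, |7|) = 28
  P6: max(|-40|, |-7|) = 40
  P7: max(|10|, |-2|) = 10
  P8: max(|-33|, |5|) = 33
  → nearest: P7 (10)

Q1→P5; Q2→P7; Q3→P6; Q4→P4; Q5→P7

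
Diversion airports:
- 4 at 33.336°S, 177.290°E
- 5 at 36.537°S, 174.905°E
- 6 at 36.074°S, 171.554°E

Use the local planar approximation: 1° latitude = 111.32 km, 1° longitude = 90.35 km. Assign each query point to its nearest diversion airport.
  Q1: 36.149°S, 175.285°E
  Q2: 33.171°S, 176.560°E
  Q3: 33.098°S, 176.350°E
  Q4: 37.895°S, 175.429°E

Q1 at 36.149°S, 175.285°E:
  4: 361.766 km
  5: 55.175 km
  6: 337.199 km
  → nearest: 5 (55.175 km)
Q2 at 33.171°S, 176.560°E:
  4: 68.465 km
  5: 403.437 km
  6: 555.879 km
  → nearest: 4 (68.465 km)
Q3 at 33.098°S, 176.350°E:
  4: 88.966 km
  5: 404.479 km
  6: 545.451 km
  → nearest: 4 (88.966 km)
Q4 at 37.895°S, 175.429°E:
  4: 534.636 km
  5: 158.413 km
  6: 404.558 km
  → nearest: 5 (158.413 km)

Q1→5; Q2→4; Q3→4; Q4→5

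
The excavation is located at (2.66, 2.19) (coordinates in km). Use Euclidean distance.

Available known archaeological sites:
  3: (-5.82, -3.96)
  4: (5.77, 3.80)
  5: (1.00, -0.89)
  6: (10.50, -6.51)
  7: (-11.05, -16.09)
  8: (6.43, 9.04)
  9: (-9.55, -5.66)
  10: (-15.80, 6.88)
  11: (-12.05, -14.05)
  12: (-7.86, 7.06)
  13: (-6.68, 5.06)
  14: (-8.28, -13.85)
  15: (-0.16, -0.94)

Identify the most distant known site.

Distances from (2.66, 2.19):
3: √((-8.48)² + (-6.15)²) = √(71.91040 + 37.82250) = 10.475 km
4: √((3.11)² + (1.61)²) = √(9.67210 + 2.59210) = 3.502 km
5: √((-1.66)² + (-3.08)²) = √(2.75560 + 9.48640) = 3.499 km
6: √((7.84)² + (-8.70)²) = √(61.46560 + 75.69000) = 11.711 km
7: √((-13.71)² + (-18.28)²) = √(187.96410 + 334.15840) = 22.850 km
8: √((3.77)² + (6.85)²) = √(14.21290 + 46.92250) = 7.819 km
9: √((-12.21)² + (-7.85)²) = √(149.08410 + 61.62250) = 14.516 km
10: √((-18.46)² + (4.69)²) = √(340.77160 + 21.99610) = 19.046 km
11: √((-14.71)² + (-16.24)²) = √(216.38410 + 263.73760) = 21.912 km
12: √((-10.52)² + (4.87)²) = √(110.67040 + 23.71690) = 11.593 km
13: √((-9.34)² + (2.87)²) = √(87.23560 + 8.23690) = 9.771 km
14: √((-10.94)² + (-16.04)²) = √(119.68360 + 257.28160) = 19.416 km
15: √((-2.82)² + (-3.13)²) = √(7.95240 + 9.79690) = 4.213 km
Maximum: 7 at 22.850 km.

7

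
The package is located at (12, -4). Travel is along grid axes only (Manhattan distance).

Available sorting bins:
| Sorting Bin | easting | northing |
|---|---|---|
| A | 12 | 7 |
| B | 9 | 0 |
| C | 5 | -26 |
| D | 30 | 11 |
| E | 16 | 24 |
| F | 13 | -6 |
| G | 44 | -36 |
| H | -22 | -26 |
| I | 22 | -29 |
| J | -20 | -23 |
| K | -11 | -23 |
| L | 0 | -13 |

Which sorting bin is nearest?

Distances from (12, -4):
A: 11
B: 7
C: 29
D: 33
E: 32
F: 3
G: 64
H: 56
I: 35
J: 51
K: 42
L: 21
Minimum: F at 3.

F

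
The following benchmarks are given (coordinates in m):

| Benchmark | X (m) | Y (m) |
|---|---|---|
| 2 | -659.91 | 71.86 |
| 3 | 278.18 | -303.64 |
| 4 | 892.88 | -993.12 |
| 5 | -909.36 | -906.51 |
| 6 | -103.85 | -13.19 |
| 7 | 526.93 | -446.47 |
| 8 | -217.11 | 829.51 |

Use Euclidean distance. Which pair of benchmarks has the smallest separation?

Pairwise distances:
2–3: 1010.45 m
2–4: 1882.91 m
2–5: 1009.67 m
2–6: 562.53 m
2–7: 1295.09 m
2–8: 877.56 m
3–4: 923.71 m
3–5: 1331.80 m
3–6: 479.90 m
3–7: 286.84 m
3–8: 1236.67 m
4–5: 1804.32 m
4–6: 1397.76 m
4–7: 657.83 m
4–8: 2134.02 m
5–6: 1202.86 m
5–7: 1508.17 m
5–8: 1868.95 m
6–7: 765.25 m
6–8: 850.28 m
7–8: 1477.06 m
Closest pair: 3–7 at 286.84 m.

3 and 7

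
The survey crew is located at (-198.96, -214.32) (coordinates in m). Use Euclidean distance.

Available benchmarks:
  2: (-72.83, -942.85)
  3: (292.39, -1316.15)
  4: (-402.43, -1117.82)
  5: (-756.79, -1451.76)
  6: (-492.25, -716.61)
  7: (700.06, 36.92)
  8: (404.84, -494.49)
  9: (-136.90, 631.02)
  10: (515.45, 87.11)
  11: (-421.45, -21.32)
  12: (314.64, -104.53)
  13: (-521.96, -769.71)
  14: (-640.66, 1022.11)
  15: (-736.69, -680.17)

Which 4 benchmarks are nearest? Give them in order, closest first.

11, 12, 6, 13

Distances from (-198.96, -214.32):
2: 739.37 m
3: 1206.42 m
4: 926.13 m
5: 1357.36 m
6: 581.65 m
7: 933.47 m
8: 665.63 m
9: 847.61 m
10: 775.40 m
11: 294.53 m
12: 525.20 m
13: 642.49 m
14: 1312.96 m
15: 711.46 m
Sorted: 11 (294.53 m) < 12 (525.20 m) < 6 (581.65 m) < 13 (642.49 m) < 8 (665.63 m) < 15 (711.46 m) < …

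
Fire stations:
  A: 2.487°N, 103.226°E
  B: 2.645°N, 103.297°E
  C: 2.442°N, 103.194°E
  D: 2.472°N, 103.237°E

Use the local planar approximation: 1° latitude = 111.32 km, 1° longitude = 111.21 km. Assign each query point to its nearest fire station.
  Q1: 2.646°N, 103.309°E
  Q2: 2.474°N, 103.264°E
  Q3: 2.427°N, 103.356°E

Q1 at 2.646°N, 103.309°E:
  A: √((-0.159·111.32)² + (-0.083·111.21)²) = √(313.28575 + 85.20084) = 19.962 km
  B: √((-0.001·111.32)² + (-0.012·111.21)²) = √(0.01239 + 1.78094) = 1.339 km
  C: √((-0.204·111.32)² + (-0.115·111.21)²) = √(515.71140 + 163.56236) = 26.063 km
  D: √((-0.174·111.32)² + (-0.072·111.21)²) = √(375.18450 + 64.11397) = 20.959 km
  → nearest: B (1.339 km)
Q2 at 2.474°N, 103.264°E:
  A: √((0.013·111.32)² + (-0.038·111.21)²) = √(2.09427 + 17.85891) = 4.467 km
  B: √((0.171·111.32)² + (0.033·111.21)²) = √(362.35864 + 13.46839) = 19.386 km
  C: √((-0.032·111.32)² + (-0.070·111.21)²) = √(12.68955 + 60.60155) = 8.561 km
  D: √((-0.002·111.32)² + (-0.027·111.21)²) = √(0.04957 + 9.01603) = 3.011 km
  → nearest: D (3.011 km)
Q3 at 2.427°N, 103.356°E:
  A: √((0.060·111.32)² + (-0.130·111.21)²) = √(44.61171 + 209.01352) = 15.926 km
  B: √((0.218·111.32)² + (-0.059·111.21)²) = √(588.92418 + 43.05184) = 25.139 km
  C: √((0.015·111.32)² + (-0.162·111.21)²) = √(2.78823 + 324.57698) = 18.093 km
  D: √((0.045·111.32)² + (-0.119·111.21)²) = √(25.09409 + 175.13849) = 14.150 km
  → nearest: D (14.150 km)

Q1→B; Q2→D; Q3→D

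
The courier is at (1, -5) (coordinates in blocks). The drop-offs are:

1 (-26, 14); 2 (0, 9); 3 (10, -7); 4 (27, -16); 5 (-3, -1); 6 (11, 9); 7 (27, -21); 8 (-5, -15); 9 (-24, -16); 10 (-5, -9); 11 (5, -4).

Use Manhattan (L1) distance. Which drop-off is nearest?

11

Distances from (1, -5):
1: |-27| + |19| = 27 + 19 = 46 blocks
2: |-1| + |14| = 1 + 14 = 15 blocks
3: |9| + |-2| = 9 + 2 = 11 blocks
4: |26| + |-11| = 26 + 11 = 37 blocks
5: |-4| + |4| = 4 + 4 = 8 blocks
6: |10| + |14| = 10 + 14 = 24 blocks
7: |26| + |-16| = 26 + 16 = 42 blocks
8: |-6| + |-10| = 6 + 10 = 16 blocks
9: |-25| + |-11| = 25 + 11 = 36 blocks
10: |-6| + |-4| = 6 + 4 = 10 blocks
11: |4| + |1| = 4 + 1 = 5 blocks
Minimum: 11 at 5 blocks.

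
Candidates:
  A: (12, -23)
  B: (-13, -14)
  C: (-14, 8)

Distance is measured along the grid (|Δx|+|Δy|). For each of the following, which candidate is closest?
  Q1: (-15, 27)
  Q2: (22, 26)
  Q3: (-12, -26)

Q1→C; Q2→C; Q3→B

Q1 at (-15, 27):
  A: 77
  B: 43
  C: 20
  → nearest: C (20)
Q2 at (22, 26):
  A: 59
  B: 75
  C: 54
  → nearest: C (54)
Q3 at (-12, -26):
  A: 27
  B: 13
  C: 36
  → nearest: B (13)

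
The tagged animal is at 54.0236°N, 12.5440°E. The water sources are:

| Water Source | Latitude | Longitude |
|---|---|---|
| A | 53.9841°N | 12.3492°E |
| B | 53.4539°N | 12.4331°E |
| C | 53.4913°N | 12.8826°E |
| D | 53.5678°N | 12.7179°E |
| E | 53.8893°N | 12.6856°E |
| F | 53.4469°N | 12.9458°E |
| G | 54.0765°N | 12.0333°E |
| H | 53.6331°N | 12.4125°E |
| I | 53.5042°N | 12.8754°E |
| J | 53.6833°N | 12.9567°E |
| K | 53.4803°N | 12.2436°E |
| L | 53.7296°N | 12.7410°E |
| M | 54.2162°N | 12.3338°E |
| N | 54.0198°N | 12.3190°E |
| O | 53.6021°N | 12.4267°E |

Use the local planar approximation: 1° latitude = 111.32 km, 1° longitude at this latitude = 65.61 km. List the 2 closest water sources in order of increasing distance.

Distances from 54.0236°N, 12.5440°E:
A: √((-0.0395·111.32)² + (-0.1948·65.61)²) = √(19.334840 + 163.349564) = 13.5161 km
B: √((-0.5697·111.32)² + (-0.1109·65.61)²) = √(4021.970068 + 52.942344) = 63.8350 km
C: √((-0.5323·111.32)² + (0.3386·65.61)²) = √(3511.230398 + 493.530484) = 63.2832 km
D: √((-0.4558·111.32)² + (0.1739·65.61)²) = √(2574.512691 + 130.178493) = 52.0066 km
E: √((-0.1343·111.32)² + (0.1416·65.61)²) = √(223.510752 + 86.311086) = 17.6018 km
F: √((-0.5767·111.32)² + (0.4018·65.61)²) = √(4121.414533 + 694.960211) = 69.4001 km
G: √((0.0529·111.32)² + (-0.5107·65.61)²) = √(34.678295 + 1122.720858) = 34.0206 km
H: √((-0.3905·111.32)² + (-0.1315·65.61)²) = √(1889.680893 + 74.437466) = 44.3184 km
I: √((-0.5194·111.32)² + (0.3314·65.61)²) = √(3343.107069 + 472.764746) = 61.7727 km
J: √((-0.3403·111.32)² + (0.4127·65.61)²) = √(1435.060774 + 733.177305) = 46.5643 km
K: √((-0.5433·111.32)² + (-0.3004·65.61)²) = √(3657.849270 + 388.454299) = 63.6106 km
L: √((-0.2940·111.32)² + (0.1970·65.61)²) = √(1071.127220 + 167.060020) = 35.1879 km
M: √((0.1926·111.32)² + (-0.2102·65.61)²) = √(459.683548 + 190.197804) = 25.4928 km
N: √((-0.0038·111.32)² + (-0.2250·65.61)²) = √(0.178943 + 217.924025) = 14.7683 km
O: √((-0.4215·111.32)² + (-0.1173·65.61)²) = √(2201.615901 + 59.229232) = 47.5483 km
Sorted: A (13.5161 km) < N (14.7683 km) < E (17.6018 km) < M (25.4928 km) < …

A, N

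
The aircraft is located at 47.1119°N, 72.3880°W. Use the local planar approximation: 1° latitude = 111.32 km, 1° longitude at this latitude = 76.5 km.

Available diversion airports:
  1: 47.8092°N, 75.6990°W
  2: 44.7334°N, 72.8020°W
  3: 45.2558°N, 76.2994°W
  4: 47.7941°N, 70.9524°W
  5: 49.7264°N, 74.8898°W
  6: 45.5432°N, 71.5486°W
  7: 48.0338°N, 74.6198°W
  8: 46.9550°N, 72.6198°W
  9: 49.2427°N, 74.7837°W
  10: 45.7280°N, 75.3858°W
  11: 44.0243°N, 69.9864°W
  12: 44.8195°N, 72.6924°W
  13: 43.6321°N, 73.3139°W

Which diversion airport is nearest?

Distances from 47.1119°N, 72.3880°W:
1: 264.9188 km
2: 266.6621 km
3: 363.6291 km
4: 133.5232 km
5: 348.3348 km
6: 186.0599 km
7: 199.2027 km
8: 24.8900 km
9: 299.7539 km
10: 276.2720 km
11: 389.7327 km
12: 256.2502 km
13: 393.7939 km
Minimum: 8 at 24.8900 km.

8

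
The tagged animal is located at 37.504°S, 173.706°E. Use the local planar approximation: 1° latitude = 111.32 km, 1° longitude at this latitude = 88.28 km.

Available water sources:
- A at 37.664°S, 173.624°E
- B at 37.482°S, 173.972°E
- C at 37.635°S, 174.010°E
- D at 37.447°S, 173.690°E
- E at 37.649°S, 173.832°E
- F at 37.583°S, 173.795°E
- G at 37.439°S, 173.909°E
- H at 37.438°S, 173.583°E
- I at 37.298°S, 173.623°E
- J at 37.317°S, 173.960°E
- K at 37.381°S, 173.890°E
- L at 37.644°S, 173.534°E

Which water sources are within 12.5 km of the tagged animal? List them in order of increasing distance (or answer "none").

Distances from 37.504°S, 173.706°E:
A: √((-0.160·111.32)² + (-0.082·88.28)²) = √(317.23885 + 52.40254) = 19.226 km
B: √((0.022·111.32)² + (0.266·88.28)²) = √(5.99780 + 551.42687) = 23.610 km
C: √((-0.131·111.32)² + (0.304·88.28)²) = √(212.66156 + 720.23101) = 30.543 km
D: √((0.057·111.32)² + (-0.016·88.28)²) = √(40.26207 + 1.99510) = 6.501 km
E: √((-0.145·111.32)² + (0.126·88.28)²) = √(260.54479 + 123.72736) = 19.603 km
F: √((-0.079·111.32)² + (0.089·88.28)²) = √(77.33936 + 61.73119) = 11.793 km
G: √((0.065·111.32)² + (0.203·88.28)²) = √(52.35680 + 321.15651) = 19.326 km
H: √((0.066·111.32)² + (-0.123·88.28)²) = √(53.98017 + 117.90572) = 13.111 km
I: √((0.206·111.32)² + (-0.083·88.28)²) = √(525.87295 + 53.68845) = 24.074 km
J: √((0.187·111.32)² + (0.254·88.28)²) = √(433.34083 + 502.79631) = 30.596 km
K: √((0.123·111.32)² + (0.184·88.28)²) = √(187.48072 + 263.85194) = 21.245 km
L: √((-0.140·111.32)² + (-0.172·88.28)²) = √(242.88599 + 230.55871) = 21.759 km
Threshold 12.5 km: D (6.501 km), F (11.793 km) are within range.

D, F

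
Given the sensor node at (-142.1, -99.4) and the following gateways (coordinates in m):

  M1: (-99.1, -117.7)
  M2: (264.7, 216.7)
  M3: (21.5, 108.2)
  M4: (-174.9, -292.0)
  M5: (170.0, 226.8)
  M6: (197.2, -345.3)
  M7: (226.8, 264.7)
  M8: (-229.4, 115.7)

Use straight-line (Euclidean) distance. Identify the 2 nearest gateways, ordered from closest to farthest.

M1, M4

Distances from (-142.1, -99.4):
M1: √((43.0)² + (-18.3)²) = √(1849.000 + 334.890) = 46.7 m
M2: √((406.8)² + (316.1)²) = √(165486.240 + 99919.210) = 515.2 m
M3: √((163.6)² + (207.6)²) = √(26764.960 + 43097.760) = 264.3 m
M4: √((-32.8)² + (-192.6)²) = √(1075.840 + 37094.760) = 195.4 m
M5: √((312.1)² + (326.2)²) = √(97406.410 + 106406.440) = 451.5 m
M6: √((339.3)² + (-245.9)²) = √(115124.490 + 60466.810) = 419.0 m
M7: √((368.9)² + (364.1)²) = √(136087.210 + 132568.810) = 518.3 m
M8: √((-87.3)² + (215.1)²) = √(7621.290 + 46268.010) = 232.1 m
Sorted: M1 (46.7 m) < M4 (195.4 m) < M8 (232.1 m) < M3 (264.3 m) < …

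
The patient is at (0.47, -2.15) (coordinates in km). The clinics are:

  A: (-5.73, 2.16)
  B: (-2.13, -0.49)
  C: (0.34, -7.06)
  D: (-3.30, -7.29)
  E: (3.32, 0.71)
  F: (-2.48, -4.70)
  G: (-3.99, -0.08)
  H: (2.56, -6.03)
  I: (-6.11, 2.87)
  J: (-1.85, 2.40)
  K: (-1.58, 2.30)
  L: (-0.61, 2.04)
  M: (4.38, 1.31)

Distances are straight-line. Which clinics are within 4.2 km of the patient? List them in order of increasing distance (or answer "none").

Distances from (0.47, -2.15):
A: √((-6.20)² + (4.31)²) = √(38.4400 + 18.5761) = 7.55 km
B: √((-2.60)² + (1.66)²) = √(6.7600 + 2.7556) = 3.08 km
C: √((-0.13)² + (-4.91)²) = √(0.0169 + 24.1081) = 4.91 km
D: √((-3.77)² + (-5.14)²) = √(14.2129 + 26.4196) = 6.37 km
E: √((2.85)² + (2.86)²) = √(8.1225 + 8.1796) = 4.04 km
F: √((-2.95)² + (-2.55)²) = √(8.7025 + 6.5025) = 3.90 km
G: √((-4.46)² + (2.07)²) = √(19.8916 + 4.2849) = 4.92 km
H: √((2.09)² + (-3.88)²) = √(4.3681 + 15.0544) = 4.41 km
I: √((-6.58)² + (5.02)²) = √(43.2964 + 25.2004) = 8.28 km
J: √((-2.32)² + (4.55)²) = √(5.3824 + 20.7025) = 5.11 km
K: √((-2.05)² + (4.45)²) = √(4.2025 + 19.8025) = 4.90 km
L: √((-1.08)² + (4.19)²) = √(1.1664 + 17.5561) = 4.33 km
M: √((3.91)² + (3.46)²) = √(15.2881 + 11.9716) = 5.22 km
Threshold 4.2 km: B (3.08 km), F (3.90 km), E (4.04 km) are within range.

B, F, E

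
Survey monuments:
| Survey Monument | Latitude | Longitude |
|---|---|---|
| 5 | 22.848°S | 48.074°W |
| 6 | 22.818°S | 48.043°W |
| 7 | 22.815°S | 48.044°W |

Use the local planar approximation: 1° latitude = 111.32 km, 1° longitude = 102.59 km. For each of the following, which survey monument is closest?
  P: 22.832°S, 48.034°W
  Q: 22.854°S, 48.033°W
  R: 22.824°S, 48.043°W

P at 22.832°S, 48.034°W:
  5: 4.473 km
  6: 1.811 km
  7: 2.153 km
  → nearest: 6 (1.811 km)
Q at 22.854°S, 48.033°W:
  5: 4.259 km
  6: 4.137 km
  7: 4.486 km
  → nearest: 6 (4.137 km)
R at 22.824°S, 48.043°W:
  5: 4.154 km
  6: 0.668 km
  7: 1.007 km
  → nearest: 6 (0.668 km)

P→6; Q→6; R→6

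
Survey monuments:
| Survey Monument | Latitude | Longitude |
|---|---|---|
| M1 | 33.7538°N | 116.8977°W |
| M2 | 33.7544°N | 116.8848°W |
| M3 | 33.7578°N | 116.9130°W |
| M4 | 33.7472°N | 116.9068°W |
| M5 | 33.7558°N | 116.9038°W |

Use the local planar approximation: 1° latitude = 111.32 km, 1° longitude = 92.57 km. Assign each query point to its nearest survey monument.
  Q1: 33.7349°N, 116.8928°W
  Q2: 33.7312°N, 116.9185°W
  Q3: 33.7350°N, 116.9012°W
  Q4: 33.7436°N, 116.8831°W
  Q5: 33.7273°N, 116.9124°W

Q1→M4; Q2→M4; Q3→M4; Q4→M2; Q5→M4

Q1 at 33.7349°N, 116.8928°W:
  M1: 2.1523 km
  M2: 2.2936 km
  M3: 3.1615 km
  M4: 1.8853 km
  M5: 2.5397 km
  → nearest: M4 (1.8853 km)
Q2 at 33.7312°N, 116.9185°W:
  M1: 3.1681 km
  M2: 4.0499 km
  M3: 3.0046 km
  M4: 2.0846 km
  M5: 3.0579 km
  → nearest: M4 (2.0846 km)
Q3 at 33.7350°N, 116.9012°W:
  M1: 2.1177 km
  M2: 2.6398 km
  M3: 2.7632 km
  M4: 1.4537 km
  M5: 2.3279 km
  → nearest: M4 (1.4537 km)
Q4 at 33.7436°N, 116.8831°W:
  M1: 1.7652 km
  M2: 1.2125 km
  M3: 3.1874 km
  M4: 2.2302 km
  M5: 2.3487 km
  → nearest: M2 (1.2125 km)
Q5 at 33.7273°N, 116.9124°W:
  M1: 3.2487 km
  M2: 3.9533 km
  M3: 3.3957 km
  M4: 2.2751 km
  M5: 3.2710 km
  → nearest: M4 (2.2751 km)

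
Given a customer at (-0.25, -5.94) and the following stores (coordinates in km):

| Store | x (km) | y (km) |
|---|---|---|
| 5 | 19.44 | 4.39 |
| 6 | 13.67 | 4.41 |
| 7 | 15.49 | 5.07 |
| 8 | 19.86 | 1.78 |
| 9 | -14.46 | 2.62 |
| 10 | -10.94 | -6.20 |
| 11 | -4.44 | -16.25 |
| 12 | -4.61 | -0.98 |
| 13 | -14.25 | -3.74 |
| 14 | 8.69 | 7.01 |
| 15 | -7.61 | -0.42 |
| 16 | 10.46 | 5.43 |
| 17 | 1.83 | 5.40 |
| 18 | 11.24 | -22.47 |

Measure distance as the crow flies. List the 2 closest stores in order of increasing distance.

12, 15

Distances from (-0.25, -5.94):
5: √((19.69)² + (10.33)²) = √(387.6961 + 106.7089) = 22.24 km
6: √((13.92)² + (10.35)²) = √(193.7664 + 107.1225) = 17.35 km
7: √((15.74)² + (11.01)²) = √(247.7476 + 121.2201) = 19.21 km
8: √((20.11)² + (7.72)²) = √(404.4121 + 59.5984) = 21.54 km
9: √((-14.21)² + (8.56)²) = √(201.9241 + 73.2736) = 16.59 km
10: √((-10.69)² + (-0.26)²) = √(114.2761 + 0.0676) = 10.69 km
11: √((-4.19)² + (-10.31)²) = √(17.5561 + 106.2961) = 11.13 km
12: √((-4.36)² + (4.96)²) = √(19.0096 + 24.6016) = 6.60 km
13: √((-14.00)² + (2.20)²) = √(196.0000 + 4.8400) = 14.17 km
14: √((8.94)² + (12.95)²) = √(79.9236 + 167.7025) = 15.74 km
15: √((-7.36)² + (5.52)²) = √(54.1696 + 30.4704) = 9.20 km
16: √((10.71)² + (11.37)²) = √(114.7041 + 129.2769) = 15.62 km
17: √((2.08)² + (11.34)²) = √(4.3264 + 128.5956) = 11.53 km
18: √((11.49)² + (-16.53)²) = √(132.0201 + 273.2409) = 20.13 km
Sorted: 12 (6.60 km) < 15 (9.20 km) < 10 (10.69 km) < 11 (11.13 km) < …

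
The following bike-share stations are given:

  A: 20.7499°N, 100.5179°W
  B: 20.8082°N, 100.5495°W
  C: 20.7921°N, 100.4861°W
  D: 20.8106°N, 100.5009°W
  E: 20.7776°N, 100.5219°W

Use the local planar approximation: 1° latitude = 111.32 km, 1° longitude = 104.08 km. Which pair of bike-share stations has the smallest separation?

C and D

Pairwise distances:
C–D: 2.5718 km
A–E: 3.1115 km
C–E: 4.0607 km
D–E: 4.2746 km
B–E: 4.4559 km
B–D: 5.0653 km
A–C: 5.7465 km
B–C: 6.8377 km
A–D: 6.9849 km
A–B: 7.2758 km
Closest pair: C–D at 2.5718 km.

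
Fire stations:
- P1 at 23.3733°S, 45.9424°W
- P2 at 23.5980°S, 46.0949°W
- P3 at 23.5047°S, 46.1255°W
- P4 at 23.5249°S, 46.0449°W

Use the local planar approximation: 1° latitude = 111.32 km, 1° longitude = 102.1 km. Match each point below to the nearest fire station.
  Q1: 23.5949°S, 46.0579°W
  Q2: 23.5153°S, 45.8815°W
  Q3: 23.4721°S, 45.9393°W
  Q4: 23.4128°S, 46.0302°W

Q1→P2; Q2→P4; Q3→P1; Q4→P1

Q1 at 23.5949°S, 46.0579°W:
  P1: 27.3423 km
  P2: 3.7934 km
  P3: 12.1844 km
  P4: 7.9046 km
  → nearest: P2 (3.7934 km)
Q2 at 23.5153°S, 45.8815°W:
  P1: 16.9864 km
  P2: 23.6533 km
  P3: 24.9403 km
  P4: 16.7173 km
  → nearest: P4 (16.7173 km)
Q3 at 23.4721°S, 45.9393°W:
  P1: 11.0030 km
  P2: 21.1852 km
  P3: 19.3543 km
  P4: 12.2798 km
  → nearest: P1 (11.0030 km)
Q4 at 23.4128°S, 46.0302°W:
  P1: 9.9847 km
  P2: 21.6489 km
  P3: 14.1186 km
  P4: 12.5689 km
  → nearest: P1 (9.9847 km)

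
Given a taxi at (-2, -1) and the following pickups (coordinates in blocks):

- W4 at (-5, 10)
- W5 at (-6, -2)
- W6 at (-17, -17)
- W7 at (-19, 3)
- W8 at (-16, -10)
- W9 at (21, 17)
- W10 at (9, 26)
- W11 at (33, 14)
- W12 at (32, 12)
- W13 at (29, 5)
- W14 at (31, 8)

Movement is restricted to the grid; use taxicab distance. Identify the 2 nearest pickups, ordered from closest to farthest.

W5, W4

Distances from (-2, -1):
W4: 14 blocks
W5: 5 blocks
W6: 31 blocks
W7: 21 blocks
W8: 23 blocks
W9: 41 blocks
W10: 38 blocks
W11: 50 blocks
W12: 47 blocks
W13: 37 blocks
W14: 42 blocks
Sorted: W5 (5 blocks) < W4 (14 blocks) < W7 (21 blocks) < W8 (23 blocks) < …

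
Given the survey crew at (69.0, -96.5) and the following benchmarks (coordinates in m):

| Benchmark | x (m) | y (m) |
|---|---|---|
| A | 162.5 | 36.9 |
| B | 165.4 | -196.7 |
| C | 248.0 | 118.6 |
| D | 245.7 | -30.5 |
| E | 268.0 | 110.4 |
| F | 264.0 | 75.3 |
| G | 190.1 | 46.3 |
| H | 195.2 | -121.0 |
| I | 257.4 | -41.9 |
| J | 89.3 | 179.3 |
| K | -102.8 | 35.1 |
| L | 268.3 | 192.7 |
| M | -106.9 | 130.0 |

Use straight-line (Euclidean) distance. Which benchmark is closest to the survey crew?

H

Distances from (69.0, -96.5):
A: 162.9 m
B: 139.0 m
C: 279.8 m
D: 188.6 m
E: 287.1 m
F: 259.9 m
G: 187.2 m
H: 128.6 m
I: 196.2 m
J: 276.5 m
K: 216.4 m
L: 351.2 m
M: 286.8 m
Minimum: H at 128.6 m.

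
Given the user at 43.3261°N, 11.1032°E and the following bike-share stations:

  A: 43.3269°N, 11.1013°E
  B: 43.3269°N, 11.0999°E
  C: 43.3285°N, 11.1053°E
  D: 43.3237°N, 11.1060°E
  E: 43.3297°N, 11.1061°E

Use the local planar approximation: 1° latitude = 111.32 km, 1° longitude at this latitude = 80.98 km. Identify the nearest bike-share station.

Distances from 43.3261°N, 11.1032°E:
A: √((0.0008·111.32)² + (-0.0019·80.98)²) = √(0.007931 + 0.023674) = 0.1778 km
B: √((0.0008·111.32)² + (-0.0033·80.98)²) = √(0.007931 + 0.071414) = 0.2817 km
C: √((0.0024·111.32)² + (0.0021·80.98)²) = √(0.071379 + 0.028920) = 0.3167 km
D: √((-0.0024·111.32)² + (0.0028·80.98)²) = √(0.071379 + 0.051413) = 0.3504 km
E: √((0.0036·111.32)² + (0.0029·80.98)²) = √(0.160602 + 0.055151) = 0.4645 km
Minimum: A at 0.1778 km.

A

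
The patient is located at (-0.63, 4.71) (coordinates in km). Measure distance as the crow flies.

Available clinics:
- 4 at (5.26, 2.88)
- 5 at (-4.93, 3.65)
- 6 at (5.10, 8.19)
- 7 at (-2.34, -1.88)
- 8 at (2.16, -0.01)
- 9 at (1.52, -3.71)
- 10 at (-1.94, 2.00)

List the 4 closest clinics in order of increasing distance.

Distances from (-0.63, 4.71):
4: √((5.89)² + (-1.83)²) = √(34.6921 + 3.3489) = 6.17 km
5: √((-4.30)² + (-1.06)²) = √(18.4900 + 1.1236) = 4.43 km
6: √((5.73)² + (3.48)²) = √(32.8329 + 12.1104) = 6.70 km
7: √((-1.71)² + (-6.59)²) = √(2.9241 + 43.4281) = 6.81 km
8: √((2.79)² + (-4.72)²) = √(7.7841 + 22.2784) = 5.48 km
9: √((2.15)² + (-8.42)²) = √(4.6225 + 70.8964) = 8.69 km
10: √((-1.31)² + (-2.71)²) = √(1.7161 + 7.3441) = 3.01 km
Sorted: 10 (3.01 km) < 5 (4.43 km) < 8 (5.48 km) < 4 (6.17 km) < 6 (6.70 km) < 7 (6.81 km) < …

10, 5, 8, 4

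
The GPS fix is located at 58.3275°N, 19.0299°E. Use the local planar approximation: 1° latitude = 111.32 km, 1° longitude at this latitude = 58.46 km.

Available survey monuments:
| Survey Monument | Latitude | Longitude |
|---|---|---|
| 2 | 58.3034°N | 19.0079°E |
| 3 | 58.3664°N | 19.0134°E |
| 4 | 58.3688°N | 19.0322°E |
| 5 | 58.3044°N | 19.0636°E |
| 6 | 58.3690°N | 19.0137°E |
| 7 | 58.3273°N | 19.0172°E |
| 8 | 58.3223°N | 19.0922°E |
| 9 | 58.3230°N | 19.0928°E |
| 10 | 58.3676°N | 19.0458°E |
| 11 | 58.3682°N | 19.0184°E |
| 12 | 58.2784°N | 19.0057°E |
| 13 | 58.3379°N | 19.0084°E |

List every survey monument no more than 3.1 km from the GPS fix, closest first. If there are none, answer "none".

Distances from 58.3275°N, 19.0299°E:
2: √((-0.0241·111.32)² + (-0.0220·58.46)²) = √(7.197480 + 1.654105) = 2.9752 km
3: √((0.0389·111.32)² + (-0.0165·58.46)²) = √(18.751914 + 0.930434) = 4.4365 km
4: √((0.0413·111.32)² + (0.0023·58.46)²) = √(21.137153 + 0.018079) = 4.5995 km
5: √((-0.0231·111.32)² + (0.0337·58.46)²) = √(6.612571 + 3.881302) = 3.2394 km
6: √((0.0415·111.32)² + (-0.0162·58.46)²) = √(21.342367 + 0.896907) = 4.7159 km
7: √((-0.0002·111.32)² + (-0.0127·58.46)²) = √(0.000496 + 0.551220) = 0.7428 km
8: √((-0.0052·111.32)² + (0.0623·58.46)²) = √(0.335084 + 13.264586) = 3.6878 km
9: √((-0.0045·111.32)² + (0.0629·58.46)²) = √(0.250941 + 13.521314) = 3.7111 km
10: √((0.0401·111.32)² + (0.0159·58.46)²) = √(19.926689 + 0.863996) = 4.5597 km
11: √((0.0407·111.32)² + (-0.0115·58.46)²) = √(20.527460 + 0.451974) = 4.5803 km
12: √((-0.0491·111.32)² + (-0.0242·58.46)²) = √(29.875101 + 2.001467) = 5.6459 km
13: √((0.0104·111.32)² + (-0.0215·58.46)²) = √(1.340334 + 1.579772) = 1.7088 km
Threshold 3.1 km: 7 (0.7428 km), 13 (1.7088 km), 2 (2.9752 km) are within range.

7, 13, 2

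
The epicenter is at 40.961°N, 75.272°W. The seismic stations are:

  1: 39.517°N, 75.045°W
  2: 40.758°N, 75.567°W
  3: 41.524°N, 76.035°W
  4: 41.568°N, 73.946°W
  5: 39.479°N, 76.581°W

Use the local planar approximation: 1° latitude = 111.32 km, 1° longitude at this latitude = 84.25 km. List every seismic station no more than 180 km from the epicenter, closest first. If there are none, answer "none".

Distances from 40.961°N, 75.272°W:
1: 161.880 km
2: 33.591 km
3: 89.779 km
4: 130.561 km
5: 198.443 km
Threshold 180 km: 2 (33.591 km), 3 (89.779 km), 4 (130.561 km), 1 (161.880 km) are within range.

2, 3, 4, 1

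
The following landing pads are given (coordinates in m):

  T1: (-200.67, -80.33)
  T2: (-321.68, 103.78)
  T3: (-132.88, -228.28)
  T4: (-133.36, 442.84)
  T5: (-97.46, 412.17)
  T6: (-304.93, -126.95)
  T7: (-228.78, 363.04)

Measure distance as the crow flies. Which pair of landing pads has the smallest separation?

T4 and T5

Pairwise distances:
T1–T2: √((-121.01)² + (184.11)²) = √(14643.4201 + 33896.4921) = 220.32 m
T1–T3: √((67.79)² + (-147.95)²) = √(4595.4841 + 21889.2025) = 162.74 m
T1–T4: √((67.31)² + (523.17)²) = √(4530.6361 + 273706.8489) = 527.48 m
T1–T5: √((103.21)² + (492.50)²) = √(10652.3041 + 242556.2500) = 503.20 m
T1–T6: √((-104.26)² + (-46.62)²) = √(10870.1476 + 2173.4244) = 114.21 m
T1–T7: √((-28.11)² + (443.37)²) = √(790.1721 + 196576.9569) = 444.26 m
T2–T3: √((188.80)² + (-332.06)²) = √(35645.4400 + 110263.8436) = 381.98 m
T2–T4: √((188.32)² + (339.06)²) = √(35464.4224 + 114961.6836) = 387.85 m
T2–T5: √((224.22)² + (308.39)²) = √(50274.6084 + 95104.3921) = 381.29 m
T2–T6: √((16.75)² + (-230.73)²) = √(280.5625 + 53236.3329) = 231.34 m
T2–T7: √((92.90)² + (259.26)²) = √(8630.4100 + 67215.7476) = 275.40 m
T3–T4: √((-0.48)² + (671.12)²) = √(0.2304 + 450402.0544) = 671.12 m
T3–T5: √((35.42)² + (640.45)²) = √(1254.5764 + 410176.2025) = 641.43 m
T3–T6: √((-172.05)² + (101.33)²) = √(29601.2025 + 10267.7689) = 199.67 m
T3–T7: √((-95.90)² + (591.32)²) = √(9196.8100 + 349659.3424) = 599.05 m
T4–T5: √((35.90)² + (-30.67)²) = √(1288.8100 + 940.6489) = 47.22 m
T4–T6: √((-171.57)² + (-569.79)²) = √(29436.2649 + 324660.6441) = 595.06 m
T4–T7: √((-95.42)² + (-79.80)²) = √(9104.9764 + 6368.0400) = 124.39 m
T5–T6: √((-207.47)² + (-539.12)²) = √(43043.8009 + 290650.3744) = 577.66 m
T5–T7: √((-131.32)² + (-49.13)²) = √(17244.9424 + 2413.7569) = 140.21 m
T6–T7: √((76.15)² + (489.99)²) = √(5798.8225 + 240090.2001) = 495.87 m
Closest pair: T4–T5 at 47.22 m.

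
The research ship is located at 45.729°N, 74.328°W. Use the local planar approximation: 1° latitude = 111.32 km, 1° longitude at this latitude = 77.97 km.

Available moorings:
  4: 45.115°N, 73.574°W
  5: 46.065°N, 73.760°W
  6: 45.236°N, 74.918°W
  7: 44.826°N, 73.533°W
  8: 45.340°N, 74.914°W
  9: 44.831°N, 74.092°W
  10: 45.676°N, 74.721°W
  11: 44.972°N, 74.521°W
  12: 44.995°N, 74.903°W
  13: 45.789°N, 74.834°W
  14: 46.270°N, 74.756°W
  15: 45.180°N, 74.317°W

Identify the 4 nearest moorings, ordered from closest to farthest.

Distances from 45.729°N, 74.328°W:
4: √((-0.614·111.32)² + (0.754·77.97)²) = √(4671.78812 + 3456.19120) = 90.155 km
5: √((0.336·111.32)² + (0.568·77.97)²) = √(1399.02331 + 1961.33483) = 57.969 km
6: √((-0.493·111.32)² + (-0.590·77.97)²) = √(3011.89782 + 2116.21161) = 71.611 km
7: √((-0.903·111.32)² + (0.795·77.97)²) = √(10104.66444 + 3842.28279) = 118.097 km
8: √((-0.389·111.32)² + (-0.586·77.97)²) = √(1875.19138 + 2087.61448) = 62.951 km
9: √((-0.898·111.32)² + (0.236·77.97)²) = √(9993.07320 + 338.59386) = 101.645 km
10: √((-0.053·111.32)² + (-0.393·77.97)²) = √(34.80953 + 938.94503) = 31.205 km
11: √((-0.757·111.32)² + (-0.193·77.97)²) = √(7101.30481 + 226.44862) = 85.602 km
12: √((-0.734·111.32)² + (-0.575·77.97)²) = √(6676.34107 + 2009.97547) = 93.200 km
13: √((0.060·111.32)² + (-0.506·77.97)²) = √(44.61171 + 1556.52501) = 40.014 km
14: √((0.541·111.32)² + (-0.428·77.97)²) = √(3626.94463 + 1113.63432) = 68.852 km
15: √((-0.549·111.32)² + (0.011·77.97)²) = √(3735.00411 + 0.73560) = 61.121 km
Sorted: 10 (31.205 km) < 13 (40.014 km) < 5 (57.969 km) < 15 (61.121 km) < 8 (62.951 km) < 14 (68.852 km) < …

10, 13, 5, 15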